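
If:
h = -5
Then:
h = -5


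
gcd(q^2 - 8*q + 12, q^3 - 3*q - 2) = q - 2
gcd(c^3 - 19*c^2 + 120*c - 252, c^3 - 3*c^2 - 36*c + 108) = c - 6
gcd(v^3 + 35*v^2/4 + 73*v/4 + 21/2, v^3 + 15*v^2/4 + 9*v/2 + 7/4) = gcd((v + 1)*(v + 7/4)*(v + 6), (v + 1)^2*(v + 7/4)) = v^2 + 11*v/4 + 7/4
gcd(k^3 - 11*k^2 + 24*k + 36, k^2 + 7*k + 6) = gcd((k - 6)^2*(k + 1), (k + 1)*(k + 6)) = k + 1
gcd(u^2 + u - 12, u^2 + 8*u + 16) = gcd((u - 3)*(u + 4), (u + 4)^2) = u + 4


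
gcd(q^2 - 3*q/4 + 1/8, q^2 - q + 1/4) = q - 1/2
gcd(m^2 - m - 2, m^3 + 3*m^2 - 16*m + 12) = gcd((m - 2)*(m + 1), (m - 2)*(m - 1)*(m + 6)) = m - 2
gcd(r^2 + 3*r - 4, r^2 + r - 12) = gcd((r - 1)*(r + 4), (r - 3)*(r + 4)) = r + 4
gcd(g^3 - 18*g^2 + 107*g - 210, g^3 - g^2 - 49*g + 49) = g - 7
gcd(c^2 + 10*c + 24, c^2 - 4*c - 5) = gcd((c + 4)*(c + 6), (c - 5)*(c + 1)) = 1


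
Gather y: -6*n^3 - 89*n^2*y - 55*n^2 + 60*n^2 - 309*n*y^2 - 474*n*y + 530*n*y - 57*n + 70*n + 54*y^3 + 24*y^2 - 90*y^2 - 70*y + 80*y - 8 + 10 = -6*n^3 + 5*n^2 + 13*n + 54*y^3 + y^2*(-309*n - 66) + y*(-89*n^2 + 56*n + 10) + 2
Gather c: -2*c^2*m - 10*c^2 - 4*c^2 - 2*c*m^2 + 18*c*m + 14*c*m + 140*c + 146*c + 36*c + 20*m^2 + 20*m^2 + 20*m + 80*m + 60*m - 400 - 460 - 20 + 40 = c^2*(-2*m - 14) + c*(-2*m^2 + 32*m + 322) + 40*m^2 + 160*m - 840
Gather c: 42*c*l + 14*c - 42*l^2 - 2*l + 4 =c*(42*l + 14) - 42*l^2 - 2*l + 4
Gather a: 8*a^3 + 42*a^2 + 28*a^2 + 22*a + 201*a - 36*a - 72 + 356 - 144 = 8*a^3 + 70*a^2 + 187*a + 140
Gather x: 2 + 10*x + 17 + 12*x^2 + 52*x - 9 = 12*x^2 + 62*x + 10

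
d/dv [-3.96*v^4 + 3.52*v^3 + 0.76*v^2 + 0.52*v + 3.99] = -15.84*v^3 + 10.56*v^2 + 1.52*v + 0.52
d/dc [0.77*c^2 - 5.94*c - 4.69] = 1.54*c - 5.94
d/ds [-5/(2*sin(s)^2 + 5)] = 10*sin(2*s)/(6 - cos(2*s))^2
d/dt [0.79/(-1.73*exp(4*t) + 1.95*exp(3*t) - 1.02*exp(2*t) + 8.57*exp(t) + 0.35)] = (5.4668*exp(3*t) - 4.6215*exp(2*t) + 1.6116*exp(t) - 6.7703)*exp(t)/(-1.73*exp(4*t) + 1.95*exp(3*t) - 1.02*exp(2*t) + 8.57*exp(t) + 0.35)^2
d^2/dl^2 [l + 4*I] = 0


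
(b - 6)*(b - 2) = b^2 - 8*b + 12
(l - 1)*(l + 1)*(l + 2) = l^3 + 2*l^2 - l - 2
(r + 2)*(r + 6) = r^2 + 8*r + 12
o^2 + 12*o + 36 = (o + 6)^2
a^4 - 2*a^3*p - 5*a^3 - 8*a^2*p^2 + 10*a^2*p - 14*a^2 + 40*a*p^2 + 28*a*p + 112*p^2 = (a - 7)*(a + 2)*(a - 4*p)*(a + 2*p)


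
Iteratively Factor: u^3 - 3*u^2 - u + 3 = (u - 1)*(u^2 - 2*u - 3) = (u - 1)*(u + 1)*(u - 3)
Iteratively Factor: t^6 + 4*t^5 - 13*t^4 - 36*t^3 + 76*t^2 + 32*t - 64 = (t - 1)*(t^5 + 5*t^4 - 8*t^3 - 44*t^2 + 32*t + 64) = (t - 1)*(t + 1)*(t^4 + 4*t^3 - 12*t^2 - 32*t + 64) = (t - 2)*(t - 1)*(t + 1)*(t^3 + 6*t^2 - 32) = (t - 2)^2*(t - 1)*(t + 1)*(t^2 + 8*t + 16) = (t - 2)^2*(t - 1)*(t + 1)*(t + 4)*(t + 4)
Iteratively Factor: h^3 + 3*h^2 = (h)*(h^2 + 3*h) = h*(h + 3)*(h)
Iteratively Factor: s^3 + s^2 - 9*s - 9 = (s + 1)*(s^2 - 9) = (s + 1)*(s + 3)*(s - 3)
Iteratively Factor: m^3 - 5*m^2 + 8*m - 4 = (m - 1)*(m^2 - 4*m + 4) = (m - 2)*(m - 1)*(m - 2)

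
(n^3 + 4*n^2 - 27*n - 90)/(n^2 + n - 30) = n + 3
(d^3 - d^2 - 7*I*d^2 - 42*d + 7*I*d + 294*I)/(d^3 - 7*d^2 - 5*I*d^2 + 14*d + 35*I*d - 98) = (d + 6)/(d + 2*I)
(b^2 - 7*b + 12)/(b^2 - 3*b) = (b - 4)/b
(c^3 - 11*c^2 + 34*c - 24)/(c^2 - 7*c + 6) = c - 4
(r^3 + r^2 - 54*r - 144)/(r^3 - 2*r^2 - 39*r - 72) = (r + 6)/(r + 3)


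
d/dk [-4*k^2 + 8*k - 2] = 8 - 8*k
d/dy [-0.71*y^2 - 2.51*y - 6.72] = -1.42*y - 2.51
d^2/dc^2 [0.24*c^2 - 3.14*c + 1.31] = 0.480000000000000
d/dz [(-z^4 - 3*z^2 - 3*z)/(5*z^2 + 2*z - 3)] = (-10*z^5 - 6*z^4 + 12*z^3 + 9*z^2 + 18*z + 9)/(25*z^4 + 20*z^3 - 26*z^2 - 12*z + 9)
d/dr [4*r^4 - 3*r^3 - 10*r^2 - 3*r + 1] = 16*r^3 - 9*r^2 - 20*r - 3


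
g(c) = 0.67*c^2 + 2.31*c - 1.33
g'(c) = 1.34*c + 2.31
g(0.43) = -0.21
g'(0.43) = 2.89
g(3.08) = 12.14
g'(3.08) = 6.44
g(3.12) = 12.40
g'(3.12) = 6.49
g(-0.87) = -2.83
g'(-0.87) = 1.14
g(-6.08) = 9.39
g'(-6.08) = -5.84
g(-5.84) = 8.03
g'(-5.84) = -5.52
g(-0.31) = -1.98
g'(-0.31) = 1.89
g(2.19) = 6.94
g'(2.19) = 5.24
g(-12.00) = 67.43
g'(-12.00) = -13.77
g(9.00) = 73.73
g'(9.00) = 14.37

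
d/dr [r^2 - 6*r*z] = 2*r - 6*z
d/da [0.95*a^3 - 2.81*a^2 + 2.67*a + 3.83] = 2.85*a^2 - 5.62*a + 2.67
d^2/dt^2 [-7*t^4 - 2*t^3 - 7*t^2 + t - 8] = -84*t^2 - 12*t - 14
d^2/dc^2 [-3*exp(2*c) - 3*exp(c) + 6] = (-12*exp(c) - 3)*exp(c)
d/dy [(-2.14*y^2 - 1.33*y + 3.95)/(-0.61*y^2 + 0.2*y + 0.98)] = (-1.2393*y^2 + 0.6246*y - 2.0934)/(0.3721*y^4 - 0.244*y^3 - 1.1556*y^2 + 0.392*y + 0.9604)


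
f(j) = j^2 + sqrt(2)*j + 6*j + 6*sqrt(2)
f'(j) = 2*j + sqrt(2) + 6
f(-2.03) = -2.44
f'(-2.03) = 3.35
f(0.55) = 12.87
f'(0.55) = 8.51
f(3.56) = 47.55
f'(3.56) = 14.53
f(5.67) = 82.67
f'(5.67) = 18.75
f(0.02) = 8.63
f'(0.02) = 7.45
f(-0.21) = 6.97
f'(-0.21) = 6.99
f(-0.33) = 6.15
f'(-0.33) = 6.75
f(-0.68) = 3.91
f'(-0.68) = 6.05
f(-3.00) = -4.76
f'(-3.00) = 1.41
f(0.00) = 8.49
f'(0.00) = 7.41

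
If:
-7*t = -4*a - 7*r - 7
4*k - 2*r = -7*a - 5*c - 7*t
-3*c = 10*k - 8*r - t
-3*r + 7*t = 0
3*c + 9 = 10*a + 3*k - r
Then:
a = 5194/2971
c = 9553/11884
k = -18953/5942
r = -41573/11884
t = -17817/11884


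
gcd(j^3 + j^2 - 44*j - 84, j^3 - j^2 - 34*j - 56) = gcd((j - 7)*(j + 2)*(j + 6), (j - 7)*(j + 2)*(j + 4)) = j^2 - 5*j - 14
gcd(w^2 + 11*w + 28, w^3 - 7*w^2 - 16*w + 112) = w + 4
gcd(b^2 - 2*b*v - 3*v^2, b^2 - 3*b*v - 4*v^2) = b + v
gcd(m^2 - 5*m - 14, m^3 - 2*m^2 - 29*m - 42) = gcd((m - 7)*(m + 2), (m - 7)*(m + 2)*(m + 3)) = m^2 - 5*m - 14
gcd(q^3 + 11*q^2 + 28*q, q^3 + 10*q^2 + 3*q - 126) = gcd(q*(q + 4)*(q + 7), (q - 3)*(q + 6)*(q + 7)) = q + 7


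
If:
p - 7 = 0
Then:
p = 7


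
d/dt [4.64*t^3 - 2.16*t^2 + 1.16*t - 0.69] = 13.92*t^2 - 4.32*t + 1.16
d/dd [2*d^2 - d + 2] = 4*d - 1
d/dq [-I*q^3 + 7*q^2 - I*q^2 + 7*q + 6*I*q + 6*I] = -3*I*q^2 + 2*q*(7 - I) + 7 + 6*I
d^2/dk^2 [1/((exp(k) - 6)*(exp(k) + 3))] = (4*exp(3*k) - 9*exp(2*k) + 81*exp(k) - 54)*exp(k)/(exp(6*k) - 9*exp(5*k) - 27*exp(4*k) + 297*exp(3*k) + 486*exp(2*k) - 2916*exp(k) - 5832)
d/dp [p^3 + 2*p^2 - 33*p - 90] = 3*p^2 + 4*p - 33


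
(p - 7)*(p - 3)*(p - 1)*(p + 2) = p^4 - 9*p^3 + 9*p^2 + 41*p - 42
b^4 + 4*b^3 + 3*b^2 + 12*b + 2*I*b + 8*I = (b + 4)*(b - 2*I)*(b + I)^2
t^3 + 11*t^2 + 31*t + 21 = (t + 1)*(t + 3)*(t + 7)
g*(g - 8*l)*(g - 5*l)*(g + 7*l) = g^4 - 6*g^3*l - 51*g^2*l^2 + 280*g*l^3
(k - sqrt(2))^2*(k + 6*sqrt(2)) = k^3 + 4*sqrt(2)*k^2 - 22*k + 12*sqrt(2)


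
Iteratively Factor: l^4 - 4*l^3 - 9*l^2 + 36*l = (l - 3)*(l^3 - l^2 - 12*l) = (l - 4)*(l - 3)*(l^2 + 3*l) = (l - 4)*(l - 3)*(l + 3)*(l)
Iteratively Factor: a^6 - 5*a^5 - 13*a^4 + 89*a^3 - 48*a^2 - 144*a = (a)*(a^5 - 5*a^4 - 13*a^3 + 89*a^2 - 48*a - 144) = a*(a + 1)*(a^4 - 6*a^3 - 7*a^2 + 96*a - 144) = a*(a - 3)*(a + 1)*(a^3 - 3*a^2 - 16*a + 48) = a*(a - 3)*(a + 1)*(a + 4)*(a^2 - 7*a + 12) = a*(a - 3)^2*(a + 1)*(a + 4)*(a - 4)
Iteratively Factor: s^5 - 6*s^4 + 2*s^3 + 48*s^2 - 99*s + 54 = (s - 1)*(s^4 - 5*s^3 - 3*s^2 + 45*s - 54) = (s - 3)*(s - 1)*(s^3 - 2*s^2 - 9*s + 18) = (s - 3)*(s - 1)*(s + 3)*(s^2 - 5*s + 6) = (s - 3)^2*(s - 1)*(s + 3)*(s - 2)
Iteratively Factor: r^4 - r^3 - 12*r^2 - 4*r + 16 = (r - 4)*(r^3 + 3*r^2 - 4) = (r - 4)*(r - 1)*(r^2 + 4*r + 4) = (r - 4)*(r - 1)*(r + 2)*(r + 2)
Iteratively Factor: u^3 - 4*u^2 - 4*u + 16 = (u - 4)*(u^2 - 4) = (u - 4)*(u + 2)*(u - 2)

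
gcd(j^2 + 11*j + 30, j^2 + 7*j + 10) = j + 5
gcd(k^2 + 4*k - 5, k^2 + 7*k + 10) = k + 5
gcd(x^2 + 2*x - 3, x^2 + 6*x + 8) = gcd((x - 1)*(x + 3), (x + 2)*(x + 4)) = 1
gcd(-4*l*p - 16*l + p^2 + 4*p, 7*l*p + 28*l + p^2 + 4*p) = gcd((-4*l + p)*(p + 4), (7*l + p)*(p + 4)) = p + 4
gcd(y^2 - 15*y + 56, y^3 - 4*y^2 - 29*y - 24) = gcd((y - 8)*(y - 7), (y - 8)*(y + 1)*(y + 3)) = y - 8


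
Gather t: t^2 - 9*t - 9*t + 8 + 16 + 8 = t^2 - 18*t + 32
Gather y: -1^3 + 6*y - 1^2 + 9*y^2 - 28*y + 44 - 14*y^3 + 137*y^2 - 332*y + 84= -14*y^3 + 146*y^2 - 354*y + 126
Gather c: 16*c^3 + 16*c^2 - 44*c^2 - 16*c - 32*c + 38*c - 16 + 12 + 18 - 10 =16*c^3 - 28*c^2 - 10*c + 4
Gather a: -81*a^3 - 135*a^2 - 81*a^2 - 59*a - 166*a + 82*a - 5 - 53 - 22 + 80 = -81*a^3 - 216*a^2 - 143*a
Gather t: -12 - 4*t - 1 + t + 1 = -3*t - 12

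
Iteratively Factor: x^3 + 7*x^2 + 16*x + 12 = (x + 3)*(x^2 + 4*x + 4) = (x + 2)*(x + 3)*(x + 2)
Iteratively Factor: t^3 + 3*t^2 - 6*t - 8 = (t + 1)*(t^2 + 2*t - 8) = (t - 2)*(t + 1)*(t + 4)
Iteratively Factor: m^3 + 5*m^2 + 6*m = (m + 2)*(m^2 + 3*m) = (m + 2)*(m + 3)*(m)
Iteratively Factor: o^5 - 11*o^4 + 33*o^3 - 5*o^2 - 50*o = (o + 1)*(o^4 - 12*o^3 + 45*o^2 - 50*o) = (o - 5)*(o + 1)*(o^3 - 7*o^2 + 10*o) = (o - 5)^2*(o + 1)*(o^2 - 2*o) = (o - 5)^2*(o - 2)*(o + 1)*(o)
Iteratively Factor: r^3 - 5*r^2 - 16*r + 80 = (r - 4)*(r^2 - r - 20) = (r - 4)*(r + 4)*(r - 5)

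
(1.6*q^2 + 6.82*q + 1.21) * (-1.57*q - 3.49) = -2.512*q^3 - 16.2914*q^2 - 25.7015*q - 4.2229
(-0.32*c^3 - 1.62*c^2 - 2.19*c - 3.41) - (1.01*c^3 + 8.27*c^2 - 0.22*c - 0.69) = -1.33*c^3 - 9.89*c^2 - 1.97*c - 2.72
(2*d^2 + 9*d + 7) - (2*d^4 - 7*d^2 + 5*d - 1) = -2*d^4 + 9*d^2 + 4*d + 8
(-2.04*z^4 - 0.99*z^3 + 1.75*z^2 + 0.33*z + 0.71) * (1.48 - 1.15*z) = 2.346*z^5 - 1.8807*z^4 - 3.4777*z^3 + 2.2105*z^2 - 0.3281*z + 1.0508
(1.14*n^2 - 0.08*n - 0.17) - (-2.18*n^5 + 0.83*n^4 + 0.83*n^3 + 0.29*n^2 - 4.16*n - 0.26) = 2.18*n^5 - 0.83*n^4 - 0.83*n^3 + 0.85*n^2 + 4.08*n + 0.09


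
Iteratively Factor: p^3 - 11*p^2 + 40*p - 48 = (p - 4)*(p^2 - 7*p + 12) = (p - 4)*(p - 3)*(p - 4)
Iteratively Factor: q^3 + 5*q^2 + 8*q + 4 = (q + 2)*(q^2 + 3*q + 2) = (q + 1)*(q + 2)*(q + 2)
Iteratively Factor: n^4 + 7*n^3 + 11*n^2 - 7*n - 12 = (n + 4)*(n^3 + 3*n^2 - n - 3) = (n - 1)*(n + 4)*(n^2 + 4*n + 3) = (n - 1)*(n + 3)*(n + 4)*(n + 1)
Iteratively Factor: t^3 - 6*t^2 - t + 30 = (t + 2)*(t^2 - 8*t + 15) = (t - 3)*(t + 2)*(t - 5)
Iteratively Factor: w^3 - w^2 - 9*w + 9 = (w - 1)*(w^2 - 9) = (w - 3)*(w - 1)*(w + 3)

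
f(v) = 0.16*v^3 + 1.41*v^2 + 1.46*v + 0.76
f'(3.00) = 14.24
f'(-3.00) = -2.68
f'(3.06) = 14.58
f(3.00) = 22.15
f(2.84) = 19.94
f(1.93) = 9.98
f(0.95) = 3.56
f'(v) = 0.48*v^2 + 2.82*v + 1.46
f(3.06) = 23.01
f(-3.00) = 4.75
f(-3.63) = 6.39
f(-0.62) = 0.36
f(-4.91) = 8.64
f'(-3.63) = -2.45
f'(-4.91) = -0.81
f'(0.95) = 4.57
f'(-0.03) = 1.38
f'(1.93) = 8.69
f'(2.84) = 13.34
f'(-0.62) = -0.10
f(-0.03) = 0.72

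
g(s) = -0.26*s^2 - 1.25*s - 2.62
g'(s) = -0.52*s - 1.25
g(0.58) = -3.43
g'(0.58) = -1.55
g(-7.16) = -7.00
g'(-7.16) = 2.47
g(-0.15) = -2.44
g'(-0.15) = -1.17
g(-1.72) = -1.24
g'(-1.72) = -0.36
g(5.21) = -16.19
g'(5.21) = -3.96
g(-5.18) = -3.12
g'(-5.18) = 1.44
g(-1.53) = -1.32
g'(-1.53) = -0.45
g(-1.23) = -1.48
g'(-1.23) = -0.61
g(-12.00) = -25.06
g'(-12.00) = 4.99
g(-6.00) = -4.48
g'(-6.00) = 1.87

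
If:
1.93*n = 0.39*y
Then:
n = 0.202072538860104*y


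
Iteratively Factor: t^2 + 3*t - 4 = (t - 1)*(t + 4)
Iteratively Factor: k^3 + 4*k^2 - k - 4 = (k - 1)*(k^2 + 5*k + 4) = (k - 1)*(k + 1)*(k + 4)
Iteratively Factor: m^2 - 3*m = (m)*(m - 3)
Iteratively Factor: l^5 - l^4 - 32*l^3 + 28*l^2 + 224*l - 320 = (l - 5)*(l^4 + 4*l^3 - 12*l^2 - 32*l + 64) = (l - 5)*(l - 2)*(l^3 + 6*l^2 - 32) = (l - 5)*(l - 2)*(l + 4)*(l^2 + 2*l - 8) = (l - 5)*(l - 2)^2*(l + 4)*(l + 4)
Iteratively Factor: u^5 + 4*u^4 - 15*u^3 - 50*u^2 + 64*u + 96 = (u - 2)*(u^4 + 6*u^3 - 3*u^2 - 56*u - 48) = (u - 2)*(u + 1)*(u^3 + 5*u^2 - 8*u - 48) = (u - 3)*(u - 2)*(u + 1)*(u^2 + 8*u + 16) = (u - 3)*(u - 2)*(u + 1)*(u + 4)*(u + 4)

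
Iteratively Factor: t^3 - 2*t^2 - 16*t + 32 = (t - 2)*(t^2 - 16) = (t - 4)*(t - 2)*(t + 4)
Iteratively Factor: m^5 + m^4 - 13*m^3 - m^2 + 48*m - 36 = (m - 2)*(m^4 + 3*m^3 - 7*m^2 - 15*m + 18) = (m - 2)^2*(m^3 + 5*m^2 + 3*m - 9) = (m - 2)^2*(m + 3)*(m^2 + 2*m - 3) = (m - 2)^2*(m - 1)*(m + 3)*(m + 3)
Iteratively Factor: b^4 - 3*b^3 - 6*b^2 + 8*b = (b - 4)*(b^3 + b^2 - 2*b) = (b - 4)*(b + 2)*(b^2 - b) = (b - 4)*(b - 1)*(b + 2)*(b)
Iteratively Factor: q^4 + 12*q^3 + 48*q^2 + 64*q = (q + 4)*(q^3 + 8*q^2 + 16*q) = (q + 4)^2*(q^2 + 4*q) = q*(q + 4)^2*(q + 4)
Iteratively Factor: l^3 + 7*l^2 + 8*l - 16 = (l - 1)*(l^2 + 8*l + 16) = (l - 1)*(l + 4)*(l + 4)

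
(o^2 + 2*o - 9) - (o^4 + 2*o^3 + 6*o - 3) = -o^4 - 2*o^3 + o^2 - 4*o - 6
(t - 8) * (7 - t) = -t^2 + 15*t - 56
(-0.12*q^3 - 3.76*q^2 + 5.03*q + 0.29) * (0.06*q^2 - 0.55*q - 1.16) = -0.0072*q^5 - 0.1596*q^4 + 2.509*q^3 + 1.6125*q^2 - 5.9943*q - 0.3364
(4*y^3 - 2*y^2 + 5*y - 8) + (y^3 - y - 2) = 5*y^3 - 2*y^2 + 4*y - 10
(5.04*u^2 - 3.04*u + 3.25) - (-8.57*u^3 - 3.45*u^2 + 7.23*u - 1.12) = 8.57*u^3 + 8.49*u^2 - 10.27*u + 4.37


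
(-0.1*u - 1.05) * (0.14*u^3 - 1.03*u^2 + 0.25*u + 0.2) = -0.014*u^4 - 0.044*u^3 + 1.0565*u^2 - 0.2825*u - 0.21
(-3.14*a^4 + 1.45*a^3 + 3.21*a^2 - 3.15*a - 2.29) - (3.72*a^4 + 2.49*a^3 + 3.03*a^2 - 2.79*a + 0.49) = -6.86*a^4 - 1.04*a^3 + 0.18*a^2 - 0.36*a - 2.78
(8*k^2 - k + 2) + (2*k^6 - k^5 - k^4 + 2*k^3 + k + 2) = 2*k^6 - k^5 - k^4 + 2*k^3 + 8*k^2 + 4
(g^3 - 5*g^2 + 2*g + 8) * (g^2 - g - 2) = g^5 - 6*g^4 + 5*g^3 + 16*g^2 - 12*g - 16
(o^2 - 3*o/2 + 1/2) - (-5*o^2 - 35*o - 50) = 6*o^2 + 67*o/2 + 101/2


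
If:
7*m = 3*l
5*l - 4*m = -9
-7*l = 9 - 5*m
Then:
No Solution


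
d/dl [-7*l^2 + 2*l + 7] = 2 - 14*l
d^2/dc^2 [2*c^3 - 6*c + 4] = 12*c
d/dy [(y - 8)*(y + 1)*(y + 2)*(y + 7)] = 4*y^3 + 6*y^2 - 114*y - 170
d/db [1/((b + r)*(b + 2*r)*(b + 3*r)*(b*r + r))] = (-(b + 1)*(b + r)*(b + 2*r) - (b + 1)*(b + r)*(b + 3*r) - (b + 1)*(b + 2*r)*(b + 3*r) - (b + r)*(b + 2*r)*(b + 3*r))/(r*(b + 1)^2*(b + r)^2*(b + 2*r)^2*(b + 3*r)^2)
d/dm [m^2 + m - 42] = 2*m + 1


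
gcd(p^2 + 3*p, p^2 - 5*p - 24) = p + 3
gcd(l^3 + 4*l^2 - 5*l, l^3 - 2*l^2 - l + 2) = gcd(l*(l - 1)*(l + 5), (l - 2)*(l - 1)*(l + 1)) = l - 1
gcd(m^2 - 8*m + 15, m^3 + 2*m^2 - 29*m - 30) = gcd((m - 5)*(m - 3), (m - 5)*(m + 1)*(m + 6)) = m - 5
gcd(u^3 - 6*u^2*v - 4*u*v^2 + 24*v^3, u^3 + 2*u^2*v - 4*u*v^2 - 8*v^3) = u^2 - 4*v^2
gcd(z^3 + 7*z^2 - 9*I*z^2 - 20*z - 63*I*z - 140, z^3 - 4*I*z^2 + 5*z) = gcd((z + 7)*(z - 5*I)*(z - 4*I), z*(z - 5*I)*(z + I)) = z - 5*I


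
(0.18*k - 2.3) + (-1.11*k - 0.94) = -0.93*k - 3.24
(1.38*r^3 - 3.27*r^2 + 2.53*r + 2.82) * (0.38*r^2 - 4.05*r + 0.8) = 0.5244*r^5 - 6.8316*r^4 + 15.3089*r^3 - 11.7909*r^2 - 9.397*r + 2.256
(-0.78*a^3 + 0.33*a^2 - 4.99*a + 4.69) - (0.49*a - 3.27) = -0.78*a^3 + 0.33*a^2 - 5.48*a + 7.96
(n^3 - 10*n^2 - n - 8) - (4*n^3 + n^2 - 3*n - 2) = -3*n^3 - 11*n^2 + 2*n - 6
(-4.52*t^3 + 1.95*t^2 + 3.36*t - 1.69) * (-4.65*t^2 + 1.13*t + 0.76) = 21.018*t^5 - 14.1751*t^4 - 16.8557*t^3 + 13.1373*t^2 + 0.6439*t - 1.2844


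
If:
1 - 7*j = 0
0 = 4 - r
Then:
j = 1/7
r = 4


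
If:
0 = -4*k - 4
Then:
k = -1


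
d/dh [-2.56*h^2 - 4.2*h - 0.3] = -5.12*h - 4.2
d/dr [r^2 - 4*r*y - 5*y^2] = 2*r - 4*y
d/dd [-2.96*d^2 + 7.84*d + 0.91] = 7.84 - 5.92*d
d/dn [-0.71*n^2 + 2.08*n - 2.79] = 2.08 - 1.42*n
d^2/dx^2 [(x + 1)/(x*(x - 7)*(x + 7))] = 2*(3*x^5 + 6*x^4 + 49*x^3 - 147*x^2 + 2401)/(x^3*(x^6 - 147*x^4 + 7203*x^2 - 117649))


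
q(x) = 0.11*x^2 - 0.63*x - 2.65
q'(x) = 0.22*x - 0.63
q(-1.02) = -1.89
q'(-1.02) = -0.85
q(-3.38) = 0.74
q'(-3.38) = -1.37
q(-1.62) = -1.34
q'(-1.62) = -0.99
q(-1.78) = -1.18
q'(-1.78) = -1.02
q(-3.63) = 1.09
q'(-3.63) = -1.43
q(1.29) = -3.28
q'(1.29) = -0.35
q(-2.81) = -0.01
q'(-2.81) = -1.25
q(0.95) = -3.15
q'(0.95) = -0.42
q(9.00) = 0.59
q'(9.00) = 1.35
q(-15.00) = 31.55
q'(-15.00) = -3.93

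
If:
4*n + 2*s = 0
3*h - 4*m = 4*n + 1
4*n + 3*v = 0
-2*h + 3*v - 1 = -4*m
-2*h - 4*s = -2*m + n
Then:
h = 14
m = 35/4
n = 3/2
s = -3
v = -2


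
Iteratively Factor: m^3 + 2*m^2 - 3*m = (m)*(m^2 + 2*m - 3) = m*(m - 1)*(m + 3)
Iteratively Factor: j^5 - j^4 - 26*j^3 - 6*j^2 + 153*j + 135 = (j + 3)*(j^4 - 4*j^3 - 14*j^2 + 36*j + 45) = (j - 3)*(j + 3)*(j^3 - j^2 - 17*j - 15) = (j - 5)*(j - 3)*(j + 3)*(j^2 + 4*j + 3) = (j - 5)*(j - 3)*(j + 1)*(j + 3)*(j + 3)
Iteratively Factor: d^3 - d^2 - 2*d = (d - 2)*(d^2 + d) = d*(d - 2)*(d + 1)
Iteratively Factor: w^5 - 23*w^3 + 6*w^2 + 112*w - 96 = (w + 3)*(w^4 - 3*w^3 - 14*w^2 + 48*w - 32) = (w - 1)*(w + 3)*(w^3 - 2*w^2 - 16*w + 32) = (w - 2)*(w - 1)*(w + 3)*(w^2 - 16) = (w - 4)*(w - 2)*(w - 1)*(w + 3)*(w + 4)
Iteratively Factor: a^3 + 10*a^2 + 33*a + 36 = (a + 4)*(a^2 + 6*a + 9) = (a + 3)*(a + 4)*(a + 3)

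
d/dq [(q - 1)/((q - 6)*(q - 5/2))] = 2*(-2*q^2 + 4*q + 13)/(4*q^4 - 68*q^3 + 409*q^2 - 1020*q + 900)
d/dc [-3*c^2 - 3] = -6*c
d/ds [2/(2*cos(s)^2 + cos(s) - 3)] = 2*(4*cos(s) + 1)*sin(s)/(cos(s) + cos(2*s) - 2)^2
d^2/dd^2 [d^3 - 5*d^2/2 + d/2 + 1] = 6*d - 5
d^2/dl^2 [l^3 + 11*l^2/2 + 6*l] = 6*l + 11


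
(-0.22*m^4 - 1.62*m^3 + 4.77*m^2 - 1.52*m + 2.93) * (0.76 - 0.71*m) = 0.1562*m^5 + 0.983*m^4 - 4.6179*m^3 + 4.7044*m^2 - 3.2355*m + 2.2268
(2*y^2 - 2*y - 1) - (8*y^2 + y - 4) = -6*y^2 - 3*y + 3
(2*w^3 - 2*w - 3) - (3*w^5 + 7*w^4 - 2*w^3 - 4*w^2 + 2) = -3*w^5 - 7*w^4 + 4*w^3 + 4*w^2 - 2*w - 5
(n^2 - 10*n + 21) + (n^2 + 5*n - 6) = 2*n^2 - 5*n + 15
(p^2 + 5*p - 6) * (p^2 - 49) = p^4 + 5*p^3 - 55*p^2 - 245*p + 294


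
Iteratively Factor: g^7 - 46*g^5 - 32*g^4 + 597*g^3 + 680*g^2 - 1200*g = (g - 5)*(g^6 + 5*g^5 - 21*g^4 - 137*g^3 - 88*g^2 + 240*g) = (g - 5)*(g + 4)*(g^5 + g^4 - 25*g^3 - 37*g^2 + 60*g) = (g - 5)^2*(g + 4)*(g^4 + 6*g^3 + 5*g^2 - 12*g) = (g - 5)^2*(g - 1)*(g + 4)*(g^3 + 7*g^2 + 12*g) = g*(g - 5)^2*(g - 1)*(g + 4)*(g^2 + 7*g + 12) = g*(g - 5)^2*(g - 1)*(g + 4)^2*(g + 3)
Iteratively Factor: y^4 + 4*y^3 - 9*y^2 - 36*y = (y - 3)*(y^3 + 7*y^2 + 12*y) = (y - 3)*(y + 3)*(y^2 + 4*y) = (y - 3)*(y + 3)*(y + 4)*(y)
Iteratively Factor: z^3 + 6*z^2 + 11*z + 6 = (z + 1)*(z^2 + 5*z + 6) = (z + 1)*(z + 3)*(z + 2)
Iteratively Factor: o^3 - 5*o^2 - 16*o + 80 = (o - 4)*(o^2 - o - 20) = (o - 4)*(o + 4)*(o - 5)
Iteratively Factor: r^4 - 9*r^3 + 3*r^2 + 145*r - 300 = (r - 3)*(r^3 - 6*r^2 - 15*r + 100) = (r - 5)*(r - 3)*(r^2 - r - 20) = (r - 5)*(r - 3)*(r + 4)*(r - 5)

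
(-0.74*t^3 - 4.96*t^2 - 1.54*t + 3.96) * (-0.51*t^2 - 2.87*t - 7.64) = 0.3774*t^5 + 4.6534*t^4 + 20.6742*t^3 + 40.2946*t^2 + 0.400399999999999*t - 30.2544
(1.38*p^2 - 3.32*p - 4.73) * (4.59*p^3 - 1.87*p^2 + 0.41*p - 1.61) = 6.3342*p^5 - 17.8194*p^4 - 14.9365*p^3 + 5.2621*p^2 + 3.4059*p + 7.6153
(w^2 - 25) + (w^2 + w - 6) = 2*w^2 + w - 31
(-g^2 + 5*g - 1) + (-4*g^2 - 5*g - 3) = -5*g^2 - 4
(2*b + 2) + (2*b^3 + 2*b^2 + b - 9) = 2*b^3 + 2*b^2 + 3*b - 7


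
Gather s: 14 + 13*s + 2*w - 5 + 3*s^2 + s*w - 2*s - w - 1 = 3*s^2 + s*(w + 11) + w + 8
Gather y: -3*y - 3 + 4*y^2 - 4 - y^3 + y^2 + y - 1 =-y^3 + 5*y^2 - 2*y - 8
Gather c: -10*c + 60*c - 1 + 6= 50*c + 5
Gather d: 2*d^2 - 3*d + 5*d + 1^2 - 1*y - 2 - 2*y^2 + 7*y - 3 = 2*d^2 + 2*d - 2*y^2 + 6*y - 4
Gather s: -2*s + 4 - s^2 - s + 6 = -s^2 - 3*s + 10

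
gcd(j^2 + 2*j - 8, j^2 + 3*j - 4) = j + 4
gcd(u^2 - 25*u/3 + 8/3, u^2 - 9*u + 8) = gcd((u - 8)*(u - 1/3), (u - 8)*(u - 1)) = u - 8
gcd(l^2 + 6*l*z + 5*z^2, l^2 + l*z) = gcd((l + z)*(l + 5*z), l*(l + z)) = l + z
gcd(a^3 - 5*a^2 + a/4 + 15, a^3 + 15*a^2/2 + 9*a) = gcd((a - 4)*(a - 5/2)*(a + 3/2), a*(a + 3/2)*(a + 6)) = a + 3/2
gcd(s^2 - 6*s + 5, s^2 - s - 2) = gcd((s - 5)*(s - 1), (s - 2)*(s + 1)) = 1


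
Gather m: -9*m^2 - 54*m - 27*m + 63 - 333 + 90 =-9*m^2 - 81*m - 180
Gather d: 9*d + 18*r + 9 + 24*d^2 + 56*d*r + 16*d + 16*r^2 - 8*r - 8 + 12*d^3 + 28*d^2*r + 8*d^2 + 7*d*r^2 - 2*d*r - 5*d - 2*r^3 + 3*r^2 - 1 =12*d^3 + d^2*(28*r + 32) + d*(7*r^2 + 54*r + 20) - 2*r^3 + 19*r^2 + 10*r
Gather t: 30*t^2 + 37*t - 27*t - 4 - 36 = 30*t^2 + 10*t - 40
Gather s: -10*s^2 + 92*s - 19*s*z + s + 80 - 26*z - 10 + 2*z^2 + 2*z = -10*s^2 + s*(93 - 19*z) + 2*z^2 - 24*z + 70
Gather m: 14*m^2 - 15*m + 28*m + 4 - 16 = 14*m^2 + 13*m - 12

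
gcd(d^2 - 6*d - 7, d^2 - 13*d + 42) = d - 7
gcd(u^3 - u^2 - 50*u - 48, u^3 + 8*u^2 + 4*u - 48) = u + 6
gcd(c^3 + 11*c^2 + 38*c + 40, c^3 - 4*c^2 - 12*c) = c + 2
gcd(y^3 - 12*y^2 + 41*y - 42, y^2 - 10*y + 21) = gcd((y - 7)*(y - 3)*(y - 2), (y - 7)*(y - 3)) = y^2 - 10*y + 21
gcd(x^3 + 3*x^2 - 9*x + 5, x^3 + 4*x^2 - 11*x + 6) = x^2 - 2*x + 1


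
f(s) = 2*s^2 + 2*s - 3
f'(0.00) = 2.00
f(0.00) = -3.00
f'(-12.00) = -46.00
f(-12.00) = 261.00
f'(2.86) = 13.44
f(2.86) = 19.08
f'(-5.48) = -19.92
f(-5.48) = 46.10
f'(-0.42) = 0.32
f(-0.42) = -3.49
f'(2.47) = 11.88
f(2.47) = 14.14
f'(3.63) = 16.52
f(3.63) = 30.61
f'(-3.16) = -10.64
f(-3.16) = 10.65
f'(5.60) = 24.40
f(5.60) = 70.92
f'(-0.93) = -1.72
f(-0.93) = -3.13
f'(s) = 4*s + 2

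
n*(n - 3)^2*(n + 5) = n^4 - n^3 - 21*n^2 + 45*n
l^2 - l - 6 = (l - 3)*(l + 2)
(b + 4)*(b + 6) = b^2 + 10*b + 24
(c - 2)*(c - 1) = c^2 - 3*c + 2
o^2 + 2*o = o*(o + 2)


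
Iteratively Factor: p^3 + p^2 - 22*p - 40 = (p + 2)*(p^2 - p - 20) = (p - 5)*(p + 2)*(p + 4)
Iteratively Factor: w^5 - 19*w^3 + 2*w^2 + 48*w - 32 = (w + 2)*(w^4 - 2*w^3 - 15*w^2 + 32*w - 16) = (w - 1)*(w + 2)*(w^3 - w^2 - 16*w + 16) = (w - 4)*(w - 1)*(w + 2)*(w^2 + 3*w - 4) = (w - 4)*(w - 1)*(w + 2)*(w + 4)*(w - 1)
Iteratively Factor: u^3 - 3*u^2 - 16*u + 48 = (u - 4)*(u^2 + u - 12) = (u - 4)*(u - 3)*(u + 4)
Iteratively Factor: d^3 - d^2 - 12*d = (d - 4)*(d^2 + 3*d) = d*(d - 4)*(d + 3)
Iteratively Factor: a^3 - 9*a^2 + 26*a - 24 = (a - 4)*(a^2 - 5*a + 6) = (a - 4)*(a - 3)*(a - 2)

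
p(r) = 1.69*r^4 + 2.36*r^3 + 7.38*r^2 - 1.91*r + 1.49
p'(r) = 6.76*r^3 + 7.08*r^2 + 14.76*r - 1.91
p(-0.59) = 4.91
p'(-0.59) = -9.54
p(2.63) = 171.30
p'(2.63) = 208.85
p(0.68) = 4.71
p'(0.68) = 13.53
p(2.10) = 84.75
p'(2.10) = 122.91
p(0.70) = 4.98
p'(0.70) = 14.21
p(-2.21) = 56.60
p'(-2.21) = -72.92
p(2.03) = 76.47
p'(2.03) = 113.78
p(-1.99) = 42.42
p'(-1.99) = -56.52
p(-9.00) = 9984.11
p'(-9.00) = -4489.31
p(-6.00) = 1959.11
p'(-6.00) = -1295.75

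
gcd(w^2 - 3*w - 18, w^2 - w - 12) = w + 3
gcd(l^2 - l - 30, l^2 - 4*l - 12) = l - 6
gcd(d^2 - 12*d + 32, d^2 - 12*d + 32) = d^2 - 12*d + 32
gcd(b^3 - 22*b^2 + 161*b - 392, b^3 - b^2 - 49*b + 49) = b - 7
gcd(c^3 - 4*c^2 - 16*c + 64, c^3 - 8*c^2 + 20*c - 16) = c - 4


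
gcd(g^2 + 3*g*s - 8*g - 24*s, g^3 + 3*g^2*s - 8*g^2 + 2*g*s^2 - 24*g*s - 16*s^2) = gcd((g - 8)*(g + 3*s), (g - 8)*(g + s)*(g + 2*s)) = g - 8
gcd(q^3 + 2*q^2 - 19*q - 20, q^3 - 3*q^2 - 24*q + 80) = q^2 + q - 20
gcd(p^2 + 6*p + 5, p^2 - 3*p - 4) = p + 1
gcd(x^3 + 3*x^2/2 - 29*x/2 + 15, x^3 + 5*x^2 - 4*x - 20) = x^2 + 3*x - 10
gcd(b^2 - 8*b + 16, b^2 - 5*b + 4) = b - 4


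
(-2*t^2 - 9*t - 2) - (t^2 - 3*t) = -3*t^2 - 6*t - 2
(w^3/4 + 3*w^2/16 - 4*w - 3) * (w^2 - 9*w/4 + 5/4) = w^5/4 - 3*w^4/8 - 263*w^3/64 + 399*w^2/64 + 7*w/4 - 15/4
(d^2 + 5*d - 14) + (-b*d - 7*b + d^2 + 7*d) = -b*d - 7*b + 2*d^2 + 12*d - 14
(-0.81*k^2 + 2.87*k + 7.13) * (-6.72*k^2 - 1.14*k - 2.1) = 5.4432*k^4 - 18.363*k^3 - 49.4844*k^2 - 14.1552*k - 14.973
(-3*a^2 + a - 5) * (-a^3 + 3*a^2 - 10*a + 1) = 3*a^5 - 10*a^4 + 38*a^3 - 28*a^2 + 51*a - 5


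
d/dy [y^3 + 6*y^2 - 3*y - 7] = 3*y^2 + 12*y - 3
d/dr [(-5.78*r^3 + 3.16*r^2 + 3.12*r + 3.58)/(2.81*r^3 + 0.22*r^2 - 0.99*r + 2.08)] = (-10.1512*r^4 - 6.09*r^3 - 70.0614*r^2 + 11.5704*r + 10.0338)/(7.8961*r^6 + 1.2364*r^5 - 5.5154*r^4 + 11.254*r^3 + 1.8953*r^2 - 4.1184*r + 4.3264)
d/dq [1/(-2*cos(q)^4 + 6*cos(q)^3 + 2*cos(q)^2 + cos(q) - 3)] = 2*(11*sin(q) + 9*sin(3*q) - 2*sin(4*q))/((1 - cos(2*q))^2 - 11*cos(q) + 2*cos(2*q) - 3*cos(3*q) + 4)^2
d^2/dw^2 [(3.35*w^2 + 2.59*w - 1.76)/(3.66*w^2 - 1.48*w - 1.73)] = (-5.6843418860808e-14*w^4 + 105.681768*w^3 - 14.188356*w^2 + 155.59758*w - 23.208586)/(49.027896*w^6 - 59.476464*w^5 - 45.472572*w^4 + 52.984592*w^3 + 21.493866*w^2 - 13.288476*w - 5.177717)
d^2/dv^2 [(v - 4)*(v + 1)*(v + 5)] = 6*v + 4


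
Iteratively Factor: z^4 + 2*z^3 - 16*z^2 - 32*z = (z + 4)*(z^3 - 2*z^2 - 8*z) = (z + 2)*(z + 4)*(z^2 - 4*z) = (z - 4)*(z + 2)*(z + 4)*(z)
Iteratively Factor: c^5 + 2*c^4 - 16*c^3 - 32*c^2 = (c + 4)*(c^4 - 2*c^3 - 8*c^2) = c*(c + 4)*(c^3 - 2*c^2 - 8*c) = c*(c + 2)*(c + 4)*(c^2 - 4*c) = c^2*(c + 2)*(c + 4)*(c - 4)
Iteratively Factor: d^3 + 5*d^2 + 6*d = (d + 2)*(d^2 + 3*d) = (d + 2)*(d + 3)*(d)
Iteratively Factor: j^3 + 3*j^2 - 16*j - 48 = (j + 4)*(j^2 - j - 12) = (j + 3)*(j + 4)*(j - 4)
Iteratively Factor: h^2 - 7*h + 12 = (h - 4)*(h - 3)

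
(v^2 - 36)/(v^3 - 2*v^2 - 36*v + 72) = 1/(v - 2)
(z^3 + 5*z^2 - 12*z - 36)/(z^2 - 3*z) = z + 8 + 12/z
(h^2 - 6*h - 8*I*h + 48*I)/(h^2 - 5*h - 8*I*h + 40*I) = (h - 6)/(h - 5)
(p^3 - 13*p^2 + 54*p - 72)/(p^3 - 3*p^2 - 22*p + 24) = (p^2 - 7*p + 12)/(p^2 + 3*p - 4)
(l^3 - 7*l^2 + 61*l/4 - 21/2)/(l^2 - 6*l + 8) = (l^2 - 5*l + 21/4)/(l - 4)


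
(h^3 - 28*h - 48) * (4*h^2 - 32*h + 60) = 4*h^5 - 32*h^4 - 52*h^3 + 704*h^2 - 144*h - 2880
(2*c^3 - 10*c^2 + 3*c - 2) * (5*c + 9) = 10*c^4 - 32*c^3 - 75*c^2 + 17*c - 18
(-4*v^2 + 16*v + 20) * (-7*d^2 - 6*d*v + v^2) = 28*d^2*v^2 - 112*d^2*v - 140*d^2 + 24*d*v^3 - 96*d*v^2 - 120*d*v - 4*v^4 + 16*v^3 + 20*v^2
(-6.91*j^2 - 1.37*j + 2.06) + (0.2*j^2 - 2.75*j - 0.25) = -6.71*j^2 - 4.12*j + 1.81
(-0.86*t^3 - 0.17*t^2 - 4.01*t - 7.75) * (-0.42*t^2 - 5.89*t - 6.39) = 0.3612*t^5 + 5.1368*t^4 + 8.1809*t^3 + 27.9602*t^2 + 71.2714*t + 49.5225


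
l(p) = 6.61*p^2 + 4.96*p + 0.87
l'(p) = 13.22*p + 4.96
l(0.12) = 1.56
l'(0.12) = 6.55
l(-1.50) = 8.30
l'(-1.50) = -14.87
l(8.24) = 490.54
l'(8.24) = 113.89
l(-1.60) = 9.86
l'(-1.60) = -16.19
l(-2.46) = 28.67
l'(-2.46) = -27.56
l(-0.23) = 0.08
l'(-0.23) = 1.92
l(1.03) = 12.99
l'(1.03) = 18.58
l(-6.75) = 268.56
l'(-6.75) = -84.28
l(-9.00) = 491.64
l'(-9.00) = -114.02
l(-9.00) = 491.64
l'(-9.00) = -114.02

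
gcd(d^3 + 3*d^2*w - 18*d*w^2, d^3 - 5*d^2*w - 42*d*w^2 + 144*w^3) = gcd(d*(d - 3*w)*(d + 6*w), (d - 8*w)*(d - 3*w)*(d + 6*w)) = -d^2 - 3*d*w + 18*w^2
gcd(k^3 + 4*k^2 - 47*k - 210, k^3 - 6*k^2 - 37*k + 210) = k^2 - k - 42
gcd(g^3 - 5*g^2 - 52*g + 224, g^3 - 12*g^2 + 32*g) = g^2 - 12*g + 32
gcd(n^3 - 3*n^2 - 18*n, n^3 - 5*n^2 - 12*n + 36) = n^2 - 3*n - 18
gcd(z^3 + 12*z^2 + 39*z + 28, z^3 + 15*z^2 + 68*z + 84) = z + 7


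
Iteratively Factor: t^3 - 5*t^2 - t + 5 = (t - 5)*(t^2 - 1) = (t - 5)*(t - 1)*(t + 1)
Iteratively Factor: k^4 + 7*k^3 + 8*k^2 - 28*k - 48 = (k + 3)*(k^3 + 4*k^2 - 4*k - 16) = (k - 2)*(k + 3)*(k^2 + 6*k + 8) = (k - 2)*(k + 3)*(k + 4)*(k + 2)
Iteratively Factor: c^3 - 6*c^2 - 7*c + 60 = (c - 4)*(c^2 - 2*c - 15) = (c - 5)*(c - 4)*(c + 3)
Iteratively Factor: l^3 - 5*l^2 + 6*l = (l - 2)*(l^2 - 3*l) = l*(l - 2)*(l - 3)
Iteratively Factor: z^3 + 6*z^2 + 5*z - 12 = (z - 1)*(z^2 + 7*z + 12) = (z - 1)*(z + 4)*(z + 3)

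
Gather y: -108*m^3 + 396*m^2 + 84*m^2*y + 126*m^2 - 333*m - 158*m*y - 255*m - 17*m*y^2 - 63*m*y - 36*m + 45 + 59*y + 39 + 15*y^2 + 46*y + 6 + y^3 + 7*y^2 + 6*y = -108*m^3 + 522*m^2 - 624*m + y^3 + y^2*(22 - 17*m) + y*(84*m^2 - 221*m + 111) + 90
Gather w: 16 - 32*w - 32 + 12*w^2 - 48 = 12*w^2 - 32*w - 64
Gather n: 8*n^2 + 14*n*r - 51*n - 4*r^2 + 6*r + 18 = 8*n^2 + n*(14*r - 51) - 4*r^2 + 6*r + 18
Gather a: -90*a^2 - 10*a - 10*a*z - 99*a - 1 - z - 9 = -90*a^2 + a*(-10*z - 109) - z - 10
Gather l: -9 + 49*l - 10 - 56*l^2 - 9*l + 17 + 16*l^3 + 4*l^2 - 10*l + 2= 16*l^3 - 52*l^2 + 30*l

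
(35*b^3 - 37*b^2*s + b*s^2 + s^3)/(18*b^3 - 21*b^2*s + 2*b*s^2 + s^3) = (-35*b^2 + 2*b*s + s^2)/(-18*b^2 + 3*b*s + s^2)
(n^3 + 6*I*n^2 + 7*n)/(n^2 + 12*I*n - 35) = n*(n - I)/(n + 5*I)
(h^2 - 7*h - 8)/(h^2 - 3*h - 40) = (h + 1)/(h + 5)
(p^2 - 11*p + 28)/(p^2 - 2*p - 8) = (p - 7)/(p + 2)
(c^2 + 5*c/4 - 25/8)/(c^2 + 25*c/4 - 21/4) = (8*c^2 + 10*c - 25)/(2*(4*c^2 + 25*c - 21))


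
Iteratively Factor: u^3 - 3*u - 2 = (u - 2)*(u^2 + 2*u + 1) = (u - 2)*(u + 1)*(u + 1)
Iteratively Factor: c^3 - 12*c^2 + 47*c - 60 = (c - 4)*(c^2 - 8*c + 15) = (c - 5)*(c - 4)*(c - 3)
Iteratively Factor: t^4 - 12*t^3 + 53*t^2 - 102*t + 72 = (t - 3)*(t^3 - 9*t^2 + 26*t - 24) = (t - 3)*(t - 2)*(t^2 - 7*t + 12) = (t - 4)*(t - 3)*(t - 2)*(t - 3)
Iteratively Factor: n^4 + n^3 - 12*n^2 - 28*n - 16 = (n + 1)*(n^3 - 12*n - 16) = (n + 1)*(n + 2)*(n^2 - 2*n - 8) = (n + 1)*(n + 2)^2*(n - 4)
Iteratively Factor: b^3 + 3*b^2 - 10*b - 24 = (b - 3)*(b^2 + 6*b + 8) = (b - 3)*(b + 2)*(b + 4)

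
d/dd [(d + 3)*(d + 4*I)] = 2*d + 3 + 4*I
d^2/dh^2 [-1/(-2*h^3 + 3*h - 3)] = 6*(-2*h*(2*h^3 - 3*h + 3) + 3*(2*h^2 - 1)^2)/(2*h^3 - 3*h + 3)^3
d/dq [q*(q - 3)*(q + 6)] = 3*q^2 + 6*q - 18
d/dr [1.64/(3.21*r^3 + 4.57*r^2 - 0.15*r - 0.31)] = (-15.7932*r^2 - 14.9896*r + 0.246)/(3.21*r^3 + 4.57*r^2 - 0.15*r - 0.31)^2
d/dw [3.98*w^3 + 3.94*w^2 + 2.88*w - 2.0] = 11.94*w^2 + 7.88*w + 2.88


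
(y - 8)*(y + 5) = y^2 - 3*y - 40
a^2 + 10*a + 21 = (a + 3)*(a + 7)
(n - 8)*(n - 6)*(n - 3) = n^3 - 17*n^2 + 90*n - 144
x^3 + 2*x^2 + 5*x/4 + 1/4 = (x + 1/2)^2*(x + 1)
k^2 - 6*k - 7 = (k - 7)*(k + 1)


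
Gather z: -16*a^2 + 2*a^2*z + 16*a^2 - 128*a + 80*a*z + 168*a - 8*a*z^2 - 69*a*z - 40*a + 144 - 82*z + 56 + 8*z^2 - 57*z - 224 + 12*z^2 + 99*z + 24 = z^2*(20 - 8*a) + z*(2*a^2 + 11*a - 40)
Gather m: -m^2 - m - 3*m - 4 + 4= -m^2 - 4*m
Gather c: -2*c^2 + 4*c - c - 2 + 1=-2*c^2 + 3*c - 1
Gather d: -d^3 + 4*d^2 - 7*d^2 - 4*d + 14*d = -d^3 - 3*d^2 + 10*d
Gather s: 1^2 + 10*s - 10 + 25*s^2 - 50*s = 25*s^2 - 40*s - 9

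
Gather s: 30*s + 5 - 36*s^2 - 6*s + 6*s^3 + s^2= 6*s^3 - 35*s^2 + 24*s + 5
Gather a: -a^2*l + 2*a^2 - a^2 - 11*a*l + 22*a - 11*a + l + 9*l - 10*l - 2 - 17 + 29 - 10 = a^2*(1 - l) + a*(11 - 11*l)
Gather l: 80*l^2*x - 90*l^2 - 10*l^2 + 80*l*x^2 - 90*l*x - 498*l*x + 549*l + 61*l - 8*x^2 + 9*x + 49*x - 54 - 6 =l^2*(80*x - 100) + l*(80*x^2 - 588*x + 610) - 8*x^2 + 58*x - 60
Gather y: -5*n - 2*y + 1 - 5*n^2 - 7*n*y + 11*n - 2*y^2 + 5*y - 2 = -5*n^2 + 6*n - 2*y^2 + y*(3 - 7*n) - 1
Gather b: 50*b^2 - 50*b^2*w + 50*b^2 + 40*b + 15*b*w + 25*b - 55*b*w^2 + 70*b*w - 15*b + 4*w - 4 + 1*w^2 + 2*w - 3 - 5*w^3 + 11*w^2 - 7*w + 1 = b^2*(100 - 50*w) + b*(-55*w^2 + 85*w + 50) - 5*w^3 + 12*w^2 - w - 6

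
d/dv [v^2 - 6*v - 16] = 2*v - 6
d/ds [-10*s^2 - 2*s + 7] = -20*s - 2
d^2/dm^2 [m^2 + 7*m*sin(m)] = -7*m*sin(m) + 14*cos(m) + 2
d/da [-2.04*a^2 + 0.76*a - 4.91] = 0.76 - 4.08*a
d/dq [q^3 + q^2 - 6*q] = 3*q^2 + 2*q - 6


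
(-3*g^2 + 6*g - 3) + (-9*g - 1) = -3*g^2 - 3*g - 4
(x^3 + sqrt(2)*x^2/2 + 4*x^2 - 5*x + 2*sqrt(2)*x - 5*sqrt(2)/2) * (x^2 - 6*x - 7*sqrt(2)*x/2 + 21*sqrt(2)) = x^5 - 3*sqrt(2)*x^4 - 2*x^4 - 65*x^3/2 + 6*sqrt(2)*x^3 + 37*x^2 + 87*sqrt(2)*x^2 - 90*sqrt(2)*x + 203*x/2 - 105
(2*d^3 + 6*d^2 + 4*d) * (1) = 2*d^3 + 6*d^2 + 4*d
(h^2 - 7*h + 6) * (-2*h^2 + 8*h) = -2*h^4 + 22*h^3 - 68*h^2 + 48*h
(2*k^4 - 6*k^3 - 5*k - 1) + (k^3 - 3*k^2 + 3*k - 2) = 2*k^4 - 5*k^3 - 3*k^2 - 2*k - 3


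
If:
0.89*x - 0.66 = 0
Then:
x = 0.74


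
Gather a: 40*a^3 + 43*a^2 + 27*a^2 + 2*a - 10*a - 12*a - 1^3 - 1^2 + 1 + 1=40*a^3 + 70*a^2 - 20*a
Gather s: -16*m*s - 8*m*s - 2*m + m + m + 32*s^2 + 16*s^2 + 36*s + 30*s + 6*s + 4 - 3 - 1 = 48*s^2 + s*(72 - 24*m)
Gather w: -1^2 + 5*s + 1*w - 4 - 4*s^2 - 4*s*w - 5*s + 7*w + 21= -4*s^2 + w*(8 - 4*s) + 16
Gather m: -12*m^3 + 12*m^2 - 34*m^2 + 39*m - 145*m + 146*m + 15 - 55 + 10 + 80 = -12*m^3 - 22*m^2 + 40*m + 50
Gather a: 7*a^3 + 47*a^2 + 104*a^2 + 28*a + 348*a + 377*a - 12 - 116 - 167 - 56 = 7*a^3 + 151*a^2 + 753*a - 351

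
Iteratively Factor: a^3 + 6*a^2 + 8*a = (a)*(a^2 + 6*a + 8) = a*(a + 4)*(a + 2)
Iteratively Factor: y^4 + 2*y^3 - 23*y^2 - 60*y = (y - 5)*(y^3 + 7*y^2 + 12*y) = (y - 5)*(y + 3)*(y^2 + 4*y) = y*(y - 5)*(y + 3)*(y + 4)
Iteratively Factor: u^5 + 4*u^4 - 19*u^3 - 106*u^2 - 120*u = (u)*(u^4 + 4*u^3 - 19*u^2 - 106*u - 120) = u*(u - 5)*(u^3 + 9*u^2 + 26*u + 24) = u*(u - 5)*(u + 2)*(u^2 + 7*u + 12) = u*(u - 5)*(u + 2)*(u + 4)*(u + 3)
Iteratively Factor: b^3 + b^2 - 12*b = (b + 4)*(b^2 - 3*b) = b*(b + 4)*(b - 3)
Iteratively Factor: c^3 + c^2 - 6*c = (c - 2)*(c^2 + 3*c) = (c - 2)*(c + 3)*(c)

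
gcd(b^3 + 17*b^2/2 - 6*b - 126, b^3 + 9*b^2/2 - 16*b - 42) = b^2 + 5*b/2 - 21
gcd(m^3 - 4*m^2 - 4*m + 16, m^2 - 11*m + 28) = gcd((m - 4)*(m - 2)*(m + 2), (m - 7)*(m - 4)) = m - 4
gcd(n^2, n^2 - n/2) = n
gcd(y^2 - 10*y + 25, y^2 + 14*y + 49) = 1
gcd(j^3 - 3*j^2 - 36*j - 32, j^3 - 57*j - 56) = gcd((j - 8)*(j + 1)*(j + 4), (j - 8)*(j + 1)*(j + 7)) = j^2 - 7*j - 8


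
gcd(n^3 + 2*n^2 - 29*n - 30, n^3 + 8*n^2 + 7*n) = n + 1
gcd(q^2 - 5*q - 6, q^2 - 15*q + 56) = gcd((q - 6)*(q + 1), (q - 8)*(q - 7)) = 1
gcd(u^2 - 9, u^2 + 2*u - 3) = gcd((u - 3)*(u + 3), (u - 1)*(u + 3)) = u + 3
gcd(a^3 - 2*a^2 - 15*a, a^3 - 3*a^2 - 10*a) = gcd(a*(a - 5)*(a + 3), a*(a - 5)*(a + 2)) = a^2 - 5*a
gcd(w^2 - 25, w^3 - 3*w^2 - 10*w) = w - 5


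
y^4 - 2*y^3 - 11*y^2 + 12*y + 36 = (y - 3)^2*(y + 2)^2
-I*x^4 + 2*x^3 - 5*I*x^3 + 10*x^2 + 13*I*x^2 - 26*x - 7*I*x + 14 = (x - 1)*(x + 7)*(x + 2*I)*(-I*x + I)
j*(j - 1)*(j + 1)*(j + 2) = j^4 + 2*j^3 - j^2 - 2*j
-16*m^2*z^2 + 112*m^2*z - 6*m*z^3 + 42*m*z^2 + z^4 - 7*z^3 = z*(-8*m + z)*(2*m + z)*(z - 7)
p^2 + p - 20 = (p - 4)*(p + 5)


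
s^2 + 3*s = s*(s + 3)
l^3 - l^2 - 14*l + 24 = (l - 3)*(l - 2)*(l + 4)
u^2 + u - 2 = (u - 1)*(u + 2)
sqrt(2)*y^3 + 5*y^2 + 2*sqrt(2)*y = y*(y + 2*sqrt(2))*(sqrt(2)*y + 1)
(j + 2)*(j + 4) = j^2 + 6*j + 8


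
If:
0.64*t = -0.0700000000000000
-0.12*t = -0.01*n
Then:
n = -1.31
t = -0.11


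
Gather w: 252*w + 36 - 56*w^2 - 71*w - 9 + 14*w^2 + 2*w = -42*w^2 + 183*w + 27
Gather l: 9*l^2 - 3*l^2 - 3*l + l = 6*l^2 - 2*l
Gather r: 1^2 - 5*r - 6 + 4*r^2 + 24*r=4*r^2 + 19*r - 5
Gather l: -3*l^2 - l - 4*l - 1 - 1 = -3*l^2 - 5*l - 2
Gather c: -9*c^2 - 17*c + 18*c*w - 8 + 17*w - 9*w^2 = -9*c^2 + c*(18*w - 17) - 9*w^2 + 17*w - 8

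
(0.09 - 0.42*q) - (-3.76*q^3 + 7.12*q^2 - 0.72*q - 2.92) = 3.76*q^3 - 7.12*q^2 + 0.3*q + 3.01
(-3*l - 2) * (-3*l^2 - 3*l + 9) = 9*l^3 + 15*l^2 - 21*l - 18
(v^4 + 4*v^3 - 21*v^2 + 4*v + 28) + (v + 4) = v^4 + 4*v^3 - 21*v^2 + 5*v + 32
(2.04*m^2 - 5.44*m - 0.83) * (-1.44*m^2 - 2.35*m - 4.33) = -2.9376*m^4 + 3.0396*m^3 + 5.146*m^2 + 25.5057*m + 3.5939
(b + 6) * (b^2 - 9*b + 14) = b^3 - 3*b^2 - 40*b + 84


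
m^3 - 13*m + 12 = (m - 3)*(m - 1)*(m + 4)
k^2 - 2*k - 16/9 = (k - 8/3)*(k + 2/3)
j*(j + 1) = j^2 + j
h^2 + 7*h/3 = h*(h + 7/3)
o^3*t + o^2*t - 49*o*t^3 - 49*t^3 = (o - 7*t)*(o + 7*t)*(o*t + t)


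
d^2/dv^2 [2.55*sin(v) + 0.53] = -2.55*sin(v)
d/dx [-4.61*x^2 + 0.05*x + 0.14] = 0.05 - 9.22*x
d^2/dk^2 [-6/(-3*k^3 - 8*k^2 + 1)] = 12*(k^2*(9*k + 16)^2 - (9*k + 8)*(3*k^3 + 8*k^2 - 1))/(3*k^3 + 8*k^2 - 1)^3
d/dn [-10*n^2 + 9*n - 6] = 9 - 20*n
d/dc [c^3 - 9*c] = 3*c^2 - 9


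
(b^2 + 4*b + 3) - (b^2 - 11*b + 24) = 15*b - 21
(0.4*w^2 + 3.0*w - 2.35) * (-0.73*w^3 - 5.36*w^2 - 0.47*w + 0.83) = -0.292*w^5 - 4.334*w^4 - 14.5525*w^3 + 11.518*w^2 + 3.5945*w - 1.9505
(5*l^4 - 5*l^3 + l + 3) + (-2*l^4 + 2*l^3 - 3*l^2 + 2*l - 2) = 3*l^4 - 3*l^3 - 3*l^2 + 3*l + 1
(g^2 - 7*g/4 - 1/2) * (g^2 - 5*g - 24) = g^4 - 27*g^3/4 - 63*g^2/4 + 89*g/2 + 12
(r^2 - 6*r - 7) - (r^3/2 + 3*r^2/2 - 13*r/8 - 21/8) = -r^3/2 - r^2/2 - 35*r/8 - 35/8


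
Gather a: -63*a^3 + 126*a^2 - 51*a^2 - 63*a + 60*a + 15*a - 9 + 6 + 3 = -63*a^3 + 75*a^2 + 12*a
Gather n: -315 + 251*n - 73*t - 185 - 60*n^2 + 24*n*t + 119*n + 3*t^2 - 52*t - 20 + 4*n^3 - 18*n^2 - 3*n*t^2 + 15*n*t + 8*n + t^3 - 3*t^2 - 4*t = 4*n^3 - 78*n^2 + n*(-3*t^2 + 39*t + 378) + t^3 - 129*t - 520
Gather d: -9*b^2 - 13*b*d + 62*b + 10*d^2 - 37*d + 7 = -9*b^2 + 62*b + 10*d^2 + d*(-13*b - 37) + 7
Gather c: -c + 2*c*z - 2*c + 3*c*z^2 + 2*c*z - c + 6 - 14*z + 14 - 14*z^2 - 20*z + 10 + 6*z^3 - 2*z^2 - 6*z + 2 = c*(3*z^2 + 4*z - 4) + 6*z^3 - 16*z^2 - 40*z + 32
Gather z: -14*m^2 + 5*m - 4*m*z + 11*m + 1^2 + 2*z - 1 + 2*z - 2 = -14*m^2 + 16*m + z*(4 - 4*m) - 2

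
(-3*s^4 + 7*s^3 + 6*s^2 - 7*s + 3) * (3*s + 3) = -9*s^5 + 12*s^4 + 39*s^3 - 3*s^2 - 12*s + 9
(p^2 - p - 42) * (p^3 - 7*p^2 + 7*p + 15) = p^5 - 8*p^4 - 28*p^3 + 302*p^2 - 309*p - 630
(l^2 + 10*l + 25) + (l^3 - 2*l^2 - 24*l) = l^3 - l^2 - 14*l + 25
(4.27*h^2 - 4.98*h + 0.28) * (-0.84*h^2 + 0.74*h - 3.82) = -3.5868*h^4 + 7.343*h^3 - 20.2318*h^2 + 19.2308*h - 1.0696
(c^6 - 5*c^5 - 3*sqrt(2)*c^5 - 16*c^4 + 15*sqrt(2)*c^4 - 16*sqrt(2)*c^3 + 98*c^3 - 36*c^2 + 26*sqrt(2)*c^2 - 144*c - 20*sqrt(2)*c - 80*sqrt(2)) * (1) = c^6 - 5*c^5 - 3*sqrt(2)*c^5 - 16*c^4 + 15*sqrt(2)*c^4 - 16*sqrt(2)*c^3 + 98*c^3 - 36*c^2 + 26*sqrt(2)*c^2 - 144*c - 20*sqrt(2)*c - 80*sqrt(2)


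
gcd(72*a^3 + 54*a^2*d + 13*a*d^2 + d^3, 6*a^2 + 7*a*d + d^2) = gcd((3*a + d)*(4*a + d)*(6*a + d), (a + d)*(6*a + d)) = 6*a + d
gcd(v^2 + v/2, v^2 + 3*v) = v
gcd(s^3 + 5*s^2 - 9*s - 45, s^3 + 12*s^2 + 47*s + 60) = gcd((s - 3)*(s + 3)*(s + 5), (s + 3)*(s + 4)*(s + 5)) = s^2 + 8*s + 15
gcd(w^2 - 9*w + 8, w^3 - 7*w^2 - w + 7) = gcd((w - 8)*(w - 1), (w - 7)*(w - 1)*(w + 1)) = w - 1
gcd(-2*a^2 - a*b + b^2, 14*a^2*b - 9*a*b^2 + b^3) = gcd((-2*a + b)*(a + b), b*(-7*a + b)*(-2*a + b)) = 2*a - b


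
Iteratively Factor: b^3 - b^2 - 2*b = (b)*(b^2 - b - 2) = b*(b - 2)*(b + 1)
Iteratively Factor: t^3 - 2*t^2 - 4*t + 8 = (t - 2)*(t^2 - 4) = (t - 2)^2*(t + 2)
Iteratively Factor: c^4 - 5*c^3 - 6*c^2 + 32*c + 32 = (c - 4)*(c^3 - c^2 - 10*c - 8) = (c - 4)^2*(c^2 + 3*c + 2) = (c - 4)^2*(c + 1)*(c + 2)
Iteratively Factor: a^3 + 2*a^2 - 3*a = (a)*(a^2 + 2*a - 3) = a*(a - 1)*(a + 3)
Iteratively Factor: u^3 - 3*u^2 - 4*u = (u - 4)*(u^2 + u) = u*(u - 4)*(u + 1)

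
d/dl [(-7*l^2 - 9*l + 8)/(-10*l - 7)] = (70*l^2 + 98*l + 143)/(100*l^2 + 140*l + 49)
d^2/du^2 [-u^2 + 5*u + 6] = -2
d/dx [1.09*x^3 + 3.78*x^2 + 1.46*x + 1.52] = 3.27*x^2 + 7.56*x + 1.46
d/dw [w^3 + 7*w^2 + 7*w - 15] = 3*w^2 + 14*w + 7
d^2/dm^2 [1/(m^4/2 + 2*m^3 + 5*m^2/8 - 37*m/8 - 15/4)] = 16*(-(24*m^2 + 48*m + 5)*(4*m^4 + 16*m^3 + 5*m^2 - 37*m - 30) + (16*m^3 + 48*m^2 + 10*m - 37)^2)/(4*m^4 + 16*m^3 + 5*m^2 - 37*m - 30)^3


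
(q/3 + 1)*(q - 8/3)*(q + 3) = q^3/3 + 10*q^2/9 - 7*q/3 - 8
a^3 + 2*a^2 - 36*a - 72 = (a - 6)*(a + 2)*(a + 6)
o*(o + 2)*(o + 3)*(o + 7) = o^4 + 12*o^3 + 41*o^2 + 42*o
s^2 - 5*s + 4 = (s - 4)*(s - 1)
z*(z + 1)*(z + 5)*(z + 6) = z^4 + 12*z^3 + 41*z^2 + 30*z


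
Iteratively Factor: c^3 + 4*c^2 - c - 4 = (c + 1)*(c^2 + 3*c - 4) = (c + 1)*(c + 4)*(c - 1)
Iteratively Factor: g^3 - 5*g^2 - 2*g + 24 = (g - 3)*(g^2 - 2*g - 8) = (g - 3)*(g + 2)*(g - 4)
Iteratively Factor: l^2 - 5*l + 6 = (l - 2)*(l - 3)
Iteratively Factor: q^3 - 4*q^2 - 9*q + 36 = (q - 3)*(q^2 - q - 12) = (q - 3)*(q + 3)*(q - 4)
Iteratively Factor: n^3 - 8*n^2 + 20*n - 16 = (n - 2)*(n^2 - 6*n + 8) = (n - 4)*(n - 2)*(n - 2)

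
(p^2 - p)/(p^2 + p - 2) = p/(p + 2)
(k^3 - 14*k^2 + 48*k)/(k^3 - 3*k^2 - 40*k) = (k - 6)/(k + 5)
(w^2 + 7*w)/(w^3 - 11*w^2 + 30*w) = (w + 7)/(w^2 - 11*w + 30)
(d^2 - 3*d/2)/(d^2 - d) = (d - 3/2)/(d - 1)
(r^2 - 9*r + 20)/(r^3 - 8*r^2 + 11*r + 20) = 1/(r + 1)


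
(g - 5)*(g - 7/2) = g^2 - 17*g/2 + 35/2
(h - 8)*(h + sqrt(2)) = h^2 - 8*h + sqrt(2)*h - 8*sqrt(2)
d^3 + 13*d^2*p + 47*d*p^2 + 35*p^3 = (d + p)*(d + 5*p)*(d + 7*p)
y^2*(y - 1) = y^3 - y^2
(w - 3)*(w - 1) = w^2 - 4*w + 3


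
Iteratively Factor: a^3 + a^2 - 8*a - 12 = (a + 2)*(a^2 - a - 6) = (a + 2)^2*(a - 3)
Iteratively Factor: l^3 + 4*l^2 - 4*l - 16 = (l - 2)*(l^2 + 6*l + 8) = (l - 2)*(l + 4)*(l + 2)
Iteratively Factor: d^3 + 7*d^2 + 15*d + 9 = (d + 3)*(d^2 + 4*d + 3) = (d + 3)^2*(d + 1)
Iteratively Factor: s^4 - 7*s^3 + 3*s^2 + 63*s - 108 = (s - 3)*(s^3 - 4*s^2 - 9*s + 36) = (s - 4)*(s - 3)*(s^2 - 9) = (s - 4)*(s - 3)^2*(s + 3)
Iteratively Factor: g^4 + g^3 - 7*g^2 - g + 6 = (g - 2)*(g^3 + 3*g^2 - g - 3) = (g - 2)*(g + 1)*(g^2 + 2*g - 3) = (g - 2)*(g + 1)*(g + 3)*(g - 1)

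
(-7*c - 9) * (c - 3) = -7*c^2 + 12*c + 27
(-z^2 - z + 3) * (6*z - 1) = -6*z^3 - 5*z^2 + 19*z - 3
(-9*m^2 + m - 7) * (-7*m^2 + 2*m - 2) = 63*m^4 - 25*m^3 + 69*m^2 - 16*m + 14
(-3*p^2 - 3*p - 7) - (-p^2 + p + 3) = -2*p^2 - 4*p - 10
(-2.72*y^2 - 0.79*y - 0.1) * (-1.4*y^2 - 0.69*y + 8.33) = 3.808*y^4 + 2.9828*y^3 - 21.9725*y^2 - 6.5117*y - 0.833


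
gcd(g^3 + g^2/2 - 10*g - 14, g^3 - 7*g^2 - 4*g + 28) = g + 2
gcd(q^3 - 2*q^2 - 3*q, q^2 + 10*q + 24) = 1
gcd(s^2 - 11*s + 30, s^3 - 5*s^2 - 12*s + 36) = s - 6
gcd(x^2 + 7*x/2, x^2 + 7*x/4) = x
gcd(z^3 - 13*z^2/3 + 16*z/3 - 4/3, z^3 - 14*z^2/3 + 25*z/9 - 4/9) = z - 1/3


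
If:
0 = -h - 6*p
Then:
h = -6*p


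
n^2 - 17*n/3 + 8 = (n - 3)*(n - 8/3)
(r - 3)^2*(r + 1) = r^3 - 5*r^2 + 3*r + 9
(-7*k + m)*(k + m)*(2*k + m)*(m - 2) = -14*k^3*m + 28*k^3 - 19*k^2*m^2 + 38*k^2*m - 4*k*m^3 + 8*k*m^2 + m^4 - 2*m^3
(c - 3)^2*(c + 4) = c^3 - 2*c^2 - 15*c + 36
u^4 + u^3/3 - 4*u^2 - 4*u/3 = u*(u - 2)*(u + 1/3)*(u + 2)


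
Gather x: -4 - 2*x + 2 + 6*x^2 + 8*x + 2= 6*x^2 + 6*x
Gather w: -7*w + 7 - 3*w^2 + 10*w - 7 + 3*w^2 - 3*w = 0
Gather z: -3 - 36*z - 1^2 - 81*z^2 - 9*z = -81*z^2 - 45*z - 4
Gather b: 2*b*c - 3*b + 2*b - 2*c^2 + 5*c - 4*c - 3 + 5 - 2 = b*(2*c - 1) - 2*c^2 + c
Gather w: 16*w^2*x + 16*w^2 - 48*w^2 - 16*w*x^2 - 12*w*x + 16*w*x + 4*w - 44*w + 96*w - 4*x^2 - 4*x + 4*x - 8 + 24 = w^2*(16*x - 32) + w*(-16*x^2 + 4*x + 56) - 4*x^2 + 16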